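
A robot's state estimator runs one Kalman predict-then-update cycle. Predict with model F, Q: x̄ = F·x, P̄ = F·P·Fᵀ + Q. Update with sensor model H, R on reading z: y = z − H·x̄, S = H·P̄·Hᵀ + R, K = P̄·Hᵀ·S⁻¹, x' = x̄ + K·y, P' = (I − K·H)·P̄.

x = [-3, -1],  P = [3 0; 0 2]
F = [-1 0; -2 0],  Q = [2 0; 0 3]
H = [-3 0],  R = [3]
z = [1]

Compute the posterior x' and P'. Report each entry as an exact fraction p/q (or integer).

x' = [-1/8, 9/4]
P' = [5/16 3/8; 3/8 33/4]

x̄ = F·x = [3, 6]
P̄ = F·P·Fᵀ + Q = [5 6; 6 15]
y = z − H·x̄ = [10]
S = H·P̄·Hᵀ + R = [48]
K = P̄·Hᵀ·S⁻¹ = [-5/16; -3/8]
x' = x̄ + K·y = [-1/8, 9/4]
P' = (I − K·H)·P̄ = [5/16 3/8; 3/8 33/4]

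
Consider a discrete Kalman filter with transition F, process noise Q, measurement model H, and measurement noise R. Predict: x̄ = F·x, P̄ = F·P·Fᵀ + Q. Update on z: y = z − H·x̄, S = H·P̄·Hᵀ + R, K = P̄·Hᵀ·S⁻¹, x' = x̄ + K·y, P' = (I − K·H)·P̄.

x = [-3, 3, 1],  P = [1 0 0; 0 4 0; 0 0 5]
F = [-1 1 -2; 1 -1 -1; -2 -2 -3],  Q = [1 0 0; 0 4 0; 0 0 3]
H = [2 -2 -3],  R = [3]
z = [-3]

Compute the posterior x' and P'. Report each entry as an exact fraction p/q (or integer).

x' = [1272/233, -713/233, 1545/233]
P' = [5758/233 355/233 3612/233; 355/233 1075/233 -453/233; 3612/233 -453/233 2776/233]

x̄ = F·x = [4, -7, -3]
P̄ = F·P·Fᵀ + Q = [26 5 24; 5 14 21; 24 21 68]
y = z − H·x̄ = [-34]
S = H·P̄·Hᵀ + R = [699]
K = P̄·Hᵀ·S⁻¹ = [-10/233; -27/233; -66/233]
x' = x̄ + K·y = [1272/233, -713/233, 1545/233]
P' = (I − K·H)·P̄ = [5758/233 355/233 3612/233; 355/233 1075/233 -453/233; 3612/233 -453/233 2776/233]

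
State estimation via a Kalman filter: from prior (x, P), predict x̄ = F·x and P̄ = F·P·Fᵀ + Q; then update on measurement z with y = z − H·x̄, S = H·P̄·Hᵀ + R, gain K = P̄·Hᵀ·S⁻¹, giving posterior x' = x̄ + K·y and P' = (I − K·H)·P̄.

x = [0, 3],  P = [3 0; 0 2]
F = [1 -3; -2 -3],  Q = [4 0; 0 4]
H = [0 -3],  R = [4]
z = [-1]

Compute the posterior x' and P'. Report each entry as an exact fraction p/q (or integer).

x̄ = F·x = [-9, -9]
P̄ = F·P·Fᵀ + Q = [25 12; 12 34]
y = z − H·x̄ = [-28]
S = H·P̄·Hᵀ + R = [310]
K = P̄·Hᵀ·S⁻¹ = [-18/155; -51/155]
x' = x̄ + K·y = [-891/155, 33/155]
P' = (I − K·H)·P̄ = [3227/155 24/155; 24/155 68/155]

x' = [-891/155, 33/155]
P' = [3227/155 24/155; 24/155 68/155]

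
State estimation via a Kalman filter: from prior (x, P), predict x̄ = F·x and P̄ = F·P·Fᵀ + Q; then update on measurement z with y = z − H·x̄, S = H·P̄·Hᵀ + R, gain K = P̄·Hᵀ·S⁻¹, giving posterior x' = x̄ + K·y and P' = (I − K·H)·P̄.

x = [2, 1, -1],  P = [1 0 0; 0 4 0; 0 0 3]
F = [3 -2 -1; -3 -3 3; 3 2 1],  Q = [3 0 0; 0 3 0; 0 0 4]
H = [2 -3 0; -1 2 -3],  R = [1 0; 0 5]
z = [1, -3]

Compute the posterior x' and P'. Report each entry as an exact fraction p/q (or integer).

x' = [388087/105454, 222267/105454, 64654/52727]
P' = [1060271/52727 1406475/105454 100588/52727; 1406475/105454 472254/52727 70461/52727; 100588/52727 70461/52727 40528/52727]

x̄ = F·x = [5, -12, 7]
P̄ = F·P·Fᵀ + Q = [31 6 -10; 6 75 -24; -10 -24 32]
y = z − H·x̄ = [-45, 47]
S = H·P̄·Hᵀ + R = [728 -626; -626 828]
K = P̄·Hᵀ·S⁻¹ = [21659/105454 8888/52727; -10287/52727 11955/105454; -10207/52727 -16250/52727]
x' = x̄ + K·y = [388087/105454, 222267/105454, 64654/52727]
P' = (I − K·H)·P̄ = [1060271/52727 1406475/105454 100588/52727; 1406475/105454 472254/52727 70461/52727; 100588/52727 70461/52727 40528/52727]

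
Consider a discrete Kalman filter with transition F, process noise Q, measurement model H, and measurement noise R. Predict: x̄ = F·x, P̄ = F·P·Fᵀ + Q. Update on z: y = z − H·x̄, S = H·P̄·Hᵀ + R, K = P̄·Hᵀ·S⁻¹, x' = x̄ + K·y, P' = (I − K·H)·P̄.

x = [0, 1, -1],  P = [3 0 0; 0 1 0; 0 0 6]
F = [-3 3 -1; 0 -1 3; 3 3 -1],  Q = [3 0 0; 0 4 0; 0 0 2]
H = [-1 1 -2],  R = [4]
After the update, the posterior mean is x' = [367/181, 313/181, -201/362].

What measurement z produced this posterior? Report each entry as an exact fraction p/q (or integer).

z = [1]

x̄ = F·x = [4, -4, 4]
P̄ = F·P·Fᵀ + Q = [45 -21 -12; -21 59 -21; -12 -21 44]
S = H·P̄·Hᵀ + R = [362]
K = P̄·Hᵀ·S⁻¹ = [-21/181; 61/181; -97/362]
x' − x̄ = [-357/181, 1037/181, -1649/362] = K·y
y = (KᵀK)⁻¹·Kᵀ·(x' − x̄) = [17]
z = y + H·x̄ = [17] + [-16] = [1]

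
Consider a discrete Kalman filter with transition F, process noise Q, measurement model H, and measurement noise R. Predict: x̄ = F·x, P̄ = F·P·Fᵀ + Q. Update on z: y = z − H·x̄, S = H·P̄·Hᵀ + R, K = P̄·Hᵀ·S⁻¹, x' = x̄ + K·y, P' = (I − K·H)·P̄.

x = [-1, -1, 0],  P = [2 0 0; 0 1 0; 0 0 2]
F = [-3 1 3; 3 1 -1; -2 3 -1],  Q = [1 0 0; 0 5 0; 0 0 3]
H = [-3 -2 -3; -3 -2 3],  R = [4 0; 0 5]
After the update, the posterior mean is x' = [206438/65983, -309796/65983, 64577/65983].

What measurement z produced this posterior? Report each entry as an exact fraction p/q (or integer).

x̄ = F·x = [2, -4, -1]
P̄ = F·P·Fᵀ + Q = [38 -23 9; -23 26 -7; 9 -7 22]
S = H·P̄·Hᵀ + R = [450 -28; -28 295]
K = P̄·Hᵀ·S⁻¹ = [-29173/131966 -10555/65983; 5549/65983 -368/65983; -21821/131966 10819/65983]
x' − x̄ = [74472/65983, -45864/65983, 130560/65983] = K·y
y = (KᵀK)⁻¹·Kᵀ·(x' − x̄) = [-8, 4]
z = y + H·x̄ = [-8, 4] + [5, -1] = [-3, 3]

z = [-3, 3]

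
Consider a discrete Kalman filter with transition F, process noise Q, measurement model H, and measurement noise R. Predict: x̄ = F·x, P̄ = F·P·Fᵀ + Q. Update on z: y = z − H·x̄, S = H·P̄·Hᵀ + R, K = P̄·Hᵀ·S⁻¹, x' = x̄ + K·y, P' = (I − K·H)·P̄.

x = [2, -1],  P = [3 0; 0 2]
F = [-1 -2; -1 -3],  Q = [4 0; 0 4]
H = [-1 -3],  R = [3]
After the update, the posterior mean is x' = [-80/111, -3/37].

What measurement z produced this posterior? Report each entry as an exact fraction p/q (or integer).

x̄ = F·x = [0, 1]
P̄ = F·P·Fᵀ + Q = [15 15; 15 25]
S = H·P̄·Hᵀ + R = [333]
K = P̄·Hᵀ·S⁻¹ = [-20/111; -10/37]
x' − x̄ = [-80/111, -40/37] = K·y
y = (KᵀK)⁻¹·Kᵀ·(x' − x̄) = [4]
z = y + H·x̄ = [4] + [-3] = [1]

z = [1]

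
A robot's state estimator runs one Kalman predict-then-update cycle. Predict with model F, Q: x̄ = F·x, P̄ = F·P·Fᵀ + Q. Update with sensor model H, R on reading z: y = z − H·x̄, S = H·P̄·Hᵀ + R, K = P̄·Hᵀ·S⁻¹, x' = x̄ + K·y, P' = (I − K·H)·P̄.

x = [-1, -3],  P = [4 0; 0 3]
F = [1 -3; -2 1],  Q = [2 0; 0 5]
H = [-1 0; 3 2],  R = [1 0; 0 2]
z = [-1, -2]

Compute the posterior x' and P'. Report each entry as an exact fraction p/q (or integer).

x̄ = F·x = [8, -1]
P̄ = F·P·Fᵀ + Q = [33 -17; -17 24]
y = z − H·x̄ = [7, -24]
S = H·P̄·Hᵀ + R = [34 -65; -65 191]
K = P̄·Hᵀ·S⁻¹ = [-2078/2269 65/2269; 3052/2269 1003/2269]
x' = x̄ + K·y = [2046/2269, -4977/2269]
P' = (I − K·H)·P̄ = [2078/2269 -3052/2269; -3052/2269 5581/2269]

x' = [2046/2269, -4977/2269]
P' = [2078/2269 -3052/2269; -3052/2269 5581/2269]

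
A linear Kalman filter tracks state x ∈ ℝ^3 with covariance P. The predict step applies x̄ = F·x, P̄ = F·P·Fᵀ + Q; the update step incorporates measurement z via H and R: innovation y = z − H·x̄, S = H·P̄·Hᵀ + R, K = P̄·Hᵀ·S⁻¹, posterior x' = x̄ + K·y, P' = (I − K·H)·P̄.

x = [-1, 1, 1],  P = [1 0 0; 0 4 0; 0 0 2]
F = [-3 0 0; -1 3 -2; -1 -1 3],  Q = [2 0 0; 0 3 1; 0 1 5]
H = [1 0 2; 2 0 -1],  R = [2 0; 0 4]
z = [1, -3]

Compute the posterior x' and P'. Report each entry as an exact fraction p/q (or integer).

x̄ = F·x = [3, 2, 3]
P̄ = F·P·Fᵀ + Q = [11 3 3; 3 48 -22; 3 -22 28]
y = z − H·x̄ = [-8, -6]
S = H·P̄·Hᵀ + R = [137 -25; -25 64]
K = P̄·Hᵀ·S⁻¹ = [1563/8143 3028/8143; -1924/8143 2811/8143; 3226/8143 -1539/8143]
x' = x̄ + K·y = [-6243/8143, 14812/8143, 7855/8143]
P' = (I − K·H)·P̄ = [5470/8143 3728/8143 -1172/8143; 3728/8143 233272/8143 -3788/8143; -1172/8143 -3788/8143 3812/8143]

x' = [-6243/8143, 14812/8143, 7855/8143]
P' = [5470/8143 3728/8143 -1172/8143; 3728/8143 233272/8143 -3788/8143; -1172/8143 -3788/8143 3812/8143]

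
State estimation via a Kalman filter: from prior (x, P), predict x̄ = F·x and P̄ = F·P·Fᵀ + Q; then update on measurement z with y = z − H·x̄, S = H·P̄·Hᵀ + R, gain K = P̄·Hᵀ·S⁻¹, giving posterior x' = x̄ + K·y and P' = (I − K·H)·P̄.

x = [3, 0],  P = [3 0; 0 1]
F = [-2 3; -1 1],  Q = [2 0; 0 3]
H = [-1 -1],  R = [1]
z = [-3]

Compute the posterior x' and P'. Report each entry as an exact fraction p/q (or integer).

x' = [90/49, 45/49]
P' = [103/49 -71/49; -71/49 87/49]

x̄ = F·x = [-6, -3]
P̄ = F·P·Fᵀ + Q = [23 9; 9 7]
y = z − H·x̄ = [-12]
S = H·P̄·Hᵀ + R = [49]
K = P̄·Hᵀ·S⁻¹ = [-32/49; -16/49]
x' = x̄ + K·y = [90/49, 45/49]
P' = (I − K·H)·P̄ = [103/49 -71/49; -71/49 87/49]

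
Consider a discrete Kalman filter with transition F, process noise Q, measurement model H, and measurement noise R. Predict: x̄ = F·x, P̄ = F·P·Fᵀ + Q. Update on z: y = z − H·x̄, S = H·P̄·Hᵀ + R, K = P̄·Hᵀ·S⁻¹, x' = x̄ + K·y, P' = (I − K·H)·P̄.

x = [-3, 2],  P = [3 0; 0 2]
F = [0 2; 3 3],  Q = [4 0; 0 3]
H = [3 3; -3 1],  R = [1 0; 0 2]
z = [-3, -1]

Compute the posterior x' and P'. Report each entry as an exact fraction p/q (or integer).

x' = [2596/31903, -34497/31903]
P' = [4116/31903 -3228/31903; -3228/31903 5880/31903]

x̄ = F·x = [4, -3]
P̄ = F·P·Fᵀ + Q = [12 12; 12 48]
y = z − H·x̄ = [-6, 14]
S = H·P̄·Hᵀ + R = [757 -36; -36 86]
K = P̄·Hᵀ·S⁻¹ = [2664/31903 -7788/31903; 7956/31903 7782/31903]
x' = x̄ + K·y = [2596/31903, -34497/31903]
P' = (I − K·H)·P̄ = [4116/31903 -3228/31903; -3228/31903 5880/31903]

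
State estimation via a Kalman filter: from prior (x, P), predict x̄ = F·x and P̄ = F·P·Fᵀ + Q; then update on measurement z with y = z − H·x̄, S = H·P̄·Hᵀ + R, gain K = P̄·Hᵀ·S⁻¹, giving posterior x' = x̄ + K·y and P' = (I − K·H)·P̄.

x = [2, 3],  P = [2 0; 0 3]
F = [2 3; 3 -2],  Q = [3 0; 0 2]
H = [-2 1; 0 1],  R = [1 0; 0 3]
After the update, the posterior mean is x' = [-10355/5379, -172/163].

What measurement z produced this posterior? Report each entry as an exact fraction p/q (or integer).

z = [3, -2]

x̄ = F·x = [13, 0]
P̄ = F·P·Fᵀ + Q = [38 -6; -6 32]
S = H·P̄·Hᵀ + R = [209 44; 44 35]
K = P̄·Hᵀ·S⁻¹ = [-2606/5379 214/489; 4/163 144/163]
x' − x̄ = [-80282/5379, -172/163] = K·y
y = (KᵀK)⁻¹·Kᵀ·(x' − x̄) = [29, -2]
z = y + H·x̄ = [29, -2] + [-26, 0] = [3, -2]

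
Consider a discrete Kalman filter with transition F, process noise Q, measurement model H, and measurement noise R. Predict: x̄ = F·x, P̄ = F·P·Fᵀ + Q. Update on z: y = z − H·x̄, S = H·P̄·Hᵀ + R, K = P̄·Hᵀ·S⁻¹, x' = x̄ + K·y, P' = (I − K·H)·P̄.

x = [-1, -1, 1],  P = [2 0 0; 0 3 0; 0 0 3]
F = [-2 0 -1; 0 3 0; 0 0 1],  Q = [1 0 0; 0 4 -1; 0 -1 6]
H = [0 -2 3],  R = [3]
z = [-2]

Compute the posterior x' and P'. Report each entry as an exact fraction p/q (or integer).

x' = [29/20, 1/4, -9/20]
P' = [2559/220 -117/44 -399/220; -117/44 519/44 333/44; -399/220 333/44 1139/220]

x̄ = F·x = [1, -3, 1]
P̄ = F·P·Fᵀ + Q = [12 0 -3; 0 31 -1; -3 -1 9]
y = z − H·x̄ = [-11]
S = H·P̄·Hᵀ + R = [220]
K = P̄·Hᵀ·S⁻¹ = [-9/220; -13/44; 29/220]
x' = x̄ + K·y = [29/20, 1/4, -9/20]
P' = (I − K·H)·P̄ = [2559/220 -117/44 -399/220; -117/44 519/44 333/44; -399/220 333/44 1139/220]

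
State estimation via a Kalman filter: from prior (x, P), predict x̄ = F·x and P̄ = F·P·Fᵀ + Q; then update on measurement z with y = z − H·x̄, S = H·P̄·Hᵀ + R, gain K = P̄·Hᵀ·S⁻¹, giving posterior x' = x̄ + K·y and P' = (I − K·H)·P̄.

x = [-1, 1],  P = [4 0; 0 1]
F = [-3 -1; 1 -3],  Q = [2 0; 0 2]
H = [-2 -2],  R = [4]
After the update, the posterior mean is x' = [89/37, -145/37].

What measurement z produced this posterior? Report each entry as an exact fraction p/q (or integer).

x̄ = F·x = [2, -4]
P̄ = F·P·Fᵀ + Q = [39 -9; -9 15]
S = H·P̄·Hᵀ + R = [148]
K = P̄·Hᵀ·S⁻¹ = [-15/37; -3/37]
x' − x̄ = [15/37, 3/37] = K·y
y = (KᵀK)⁻¹·Kᵀ·(x' − x̄) = [-1]
z = y + H·x̄ = [-1] + [4] = [3]

z = [3]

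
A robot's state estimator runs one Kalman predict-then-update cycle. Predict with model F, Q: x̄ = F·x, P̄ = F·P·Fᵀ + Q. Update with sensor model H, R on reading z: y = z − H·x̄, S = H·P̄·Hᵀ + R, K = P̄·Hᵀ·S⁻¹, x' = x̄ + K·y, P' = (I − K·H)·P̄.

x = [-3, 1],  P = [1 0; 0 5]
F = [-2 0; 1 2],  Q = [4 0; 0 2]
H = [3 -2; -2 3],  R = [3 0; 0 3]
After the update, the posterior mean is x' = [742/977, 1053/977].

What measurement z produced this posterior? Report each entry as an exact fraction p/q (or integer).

x̄ = F·x = [6, -1]
P̄ = F·P·Fᵀ + Q = [8 -2; -2 23]
S = H·P̄·Hᵀ + R = [191 -212; -212 266]
K = P̄·Hᵀ·S⁻¹ = [464/977 289/977; 274/977 973/1954]
x' − x̄ = [-5120/977, 2030/977] = K·y
y = (KᵀK)⁻¹·Kᵀ·(x' − x̄) = [-21, 16]
z = y + H·x̄ = [-21, 16] + [20, -15] = [-1, 1]

z = [-1, 1]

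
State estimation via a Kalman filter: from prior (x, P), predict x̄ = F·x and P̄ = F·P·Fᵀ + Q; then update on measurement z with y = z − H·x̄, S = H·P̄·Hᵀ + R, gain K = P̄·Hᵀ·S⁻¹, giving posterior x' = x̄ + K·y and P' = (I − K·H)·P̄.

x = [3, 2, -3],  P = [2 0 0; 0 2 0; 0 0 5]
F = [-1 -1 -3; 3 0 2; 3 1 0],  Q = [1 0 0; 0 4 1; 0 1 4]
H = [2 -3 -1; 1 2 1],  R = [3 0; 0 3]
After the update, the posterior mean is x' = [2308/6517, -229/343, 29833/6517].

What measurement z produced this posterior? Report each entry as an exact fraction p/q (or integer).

x̄ = F·x = [4, 3, 11]
P̄ = F·P·Fᵀ + Q = [50 -36 -8; -36 42 19; -8 19 24]
S = H·P̄·Hᵀ + R = [1183 -315; -315 161]
K = P̄·Hᵀ·S⁻¹ = [1809/6517 2325/6517; -52/343 41/343; 199/13034 4761/13034]
x' − x̄ = [-23760/6517, -1258/343, -41854/6517] = K·y
y = (KᵀK)⁻¹·Kᵀ·(x' − x̄) = [10, -18]
z = y + H·x̄ = [10, -18] + [-12, 21] = [-2, 3]

z = [-2, 3]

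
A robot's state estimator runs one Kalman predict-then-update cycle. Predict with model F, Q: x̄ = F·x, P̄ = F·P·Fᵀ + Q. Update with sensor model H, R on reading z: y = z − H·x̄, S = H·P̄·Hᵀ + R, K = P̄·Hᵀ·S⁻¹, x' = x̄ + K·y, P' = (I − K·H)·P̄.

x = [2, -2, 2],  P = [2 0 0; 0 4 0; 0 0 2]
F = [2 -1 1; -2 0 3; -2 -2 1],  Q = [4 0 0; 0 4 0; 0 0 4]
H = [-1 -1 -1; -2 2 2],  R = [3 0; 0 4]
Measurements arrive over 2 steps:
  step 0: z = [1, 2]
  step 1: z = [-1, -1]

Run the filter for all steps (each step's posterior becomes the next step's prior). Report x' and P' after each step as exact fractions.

step 0: x̄ = F·x = [8, 2, 2]
step 0: P̄ = F·P·Fᵀ + Q = [18 -2 2; -2 30 14; 2 14 30]
step 0: y = z − H·x̄ = [13, 10]
step 0: S = H·P̄·Hᵀ + R = [109 -140; -140 428]
step 0: K = P̄·Hᵀ·S⁻¹ = [-3186/6763 -1611/6763; -1274/6763 1037/6763; -1982/6763 679/6763]
step 0: x' = x̄ + K·y = [-3424/6763, 7334/6763, -5450/6763]
step 0: P' = (I − K·H)·P̄ = [6390/6763 874/6763 2294/6763; 874/6763 53978/6763 -51030/6763; 2294/6763 -51030/6763 54682/6763]
step 1: x̄ = F·x = [-19632/6763, -9502/6763, -13270/6763]
step 1: P̄ = F·P·Fᵀ + Q = [269012/6763 302500/6763 288420/6763; 302500/6763 517222/6763 480930/6763; 288420/6763 480930/6763 525142/6763]
step 1: y = z − H·x̄ = [-49167/6763, -483/6763]
step 1: S = H·P̄·Hᵀ + R = [3475365/6763 -3470424/6763; -3470424/6763 4392636/6763]
step 1: K = P̄·Hᵀ·S⁻¹ = [-2716204/5671917 -1314634/5671917; -1557628/5671917 565886/5671917; -8688436/39703419 6108842/39703419]
step 1: x' = x̄ + K·y = [1125314/1890639, 1104836/1890639, -5058436/13234473]
step 1: P' = (I − K·H)·P̄ = [5388940/5671917 1770556/5671917 989116/5671917; 1770556/5671917 17801098/5671917 -14898770/5671917; 989116/5671917 -14898770/5671917 123432886/39703419]

step 0: x' = [-3424/6763, 7334/6763, -5450/6763], P' = [6390/6763 874/6763 2294/6763; 874/6763 53978/6763 -51030/6763; 2294/6763 -51030/6763 54682/6763]
step 1: x' = [1125314/1890639, 1104836/1890639, -5058436/13234473], P' = [5388940/5671917 1770556/5671917 989116/5671917; 1770556/5671917 17801098/5671917 -14898770/5671917; 989116/5671917 -14898770/5671917 123432886/39703419]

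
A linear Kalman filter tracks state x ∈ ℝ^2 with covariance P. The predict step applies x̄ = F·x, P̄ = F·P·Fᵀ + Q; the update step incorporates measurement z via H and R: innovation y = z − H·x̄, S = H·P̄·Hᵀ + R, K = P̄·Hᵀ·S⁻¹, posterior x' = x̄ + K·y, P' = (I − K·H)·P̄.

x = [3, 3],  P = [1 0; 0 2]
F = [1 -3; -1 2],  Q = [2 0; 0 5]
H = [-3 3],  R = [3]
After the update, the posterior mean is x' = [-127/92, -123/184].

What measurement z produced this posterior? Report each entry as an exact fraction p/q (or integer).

x̄ = F·x = [-6, 3]
P̄ = F·P·Fᵀ + Q = [21 -13; -13 14]
S = H·P̄·Hᵀ + R = [552]
K = P̄·Hᵀ·S⁻¹ = [-17/92; 27/184]
x' − x̄ = [425/92, -675/184] = K·y
y = (KᵀK)⁻¹·Kᵀ·(x' − x̄) = [-25]
z = y + H·x̄ = [-25] + [27] = [2]

z = [2]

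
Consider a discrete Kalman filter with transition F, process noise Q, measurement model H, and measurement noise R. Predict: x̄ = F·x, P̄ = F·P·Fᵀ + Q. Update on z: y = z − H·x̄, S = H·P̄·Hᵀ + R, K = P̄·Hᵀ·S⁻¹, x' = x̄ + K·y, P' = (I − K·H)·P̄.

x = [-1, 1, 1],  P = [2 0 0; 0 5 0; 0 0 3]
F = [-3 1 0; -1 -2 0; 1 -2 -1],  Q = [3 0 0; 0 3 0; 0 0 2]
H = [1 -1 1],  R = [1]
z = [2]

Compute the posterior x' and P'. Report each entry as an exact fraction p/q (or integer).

x̄ = F·x = [4, -1, -4]
P̄ = F·P·Fᵀ + Q = [26 -4 -16; -4 25 18; -16 18 27]
y = z − H·x̄ = [1]
S = H·P̄·Hᵀ + R = [19]
K = P̄·Hᵀ·S⁻¹ = [14/19; -11/19; -7/19]
x' = x̄ + K·y = [90/19, -30/19, -83/19]
P' = (I − K·H)·P̄ = [298/19 78/19 -206/19; 78/19 354/19 265/19; -206/19 265/19 464/19]

x' = [90/19, -30/19, -83/19]
P' = [298/19 78/19 -206/19; 78/19 354/19 265/19; -206/19 265/19 464/19]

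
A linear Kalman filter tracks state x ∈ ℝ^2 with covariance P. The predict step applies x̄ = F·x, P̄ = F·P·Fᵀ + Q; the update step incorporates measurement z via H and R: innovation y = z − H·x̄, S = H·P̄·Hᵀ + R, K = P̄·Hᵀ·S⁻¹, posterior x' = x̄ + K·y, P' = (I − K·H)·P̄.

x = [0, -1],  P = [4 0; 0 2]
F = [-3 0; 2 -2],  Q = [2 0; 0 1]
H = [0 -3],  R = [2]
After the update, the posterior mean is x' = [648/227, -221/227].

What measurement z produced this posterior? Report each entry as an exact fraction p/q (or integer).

x̄ = F·x = [0, 2]
P̄ = F·P·Fᵀ + Q = [38 -24; -24 25]
S = H·P̄·Hᵀ + R = [227]
K = P̄·Hᵀ·S⁻¹ = [72/227; -75/227]
x' − x̄ = [648/227, -675/227] = K·y
y = (KᵀK)⁻¹·Kᵀ·(x' − x̄) = [9]
z = y + H·x̄ = [9] + [-6] = [3]

z = [3]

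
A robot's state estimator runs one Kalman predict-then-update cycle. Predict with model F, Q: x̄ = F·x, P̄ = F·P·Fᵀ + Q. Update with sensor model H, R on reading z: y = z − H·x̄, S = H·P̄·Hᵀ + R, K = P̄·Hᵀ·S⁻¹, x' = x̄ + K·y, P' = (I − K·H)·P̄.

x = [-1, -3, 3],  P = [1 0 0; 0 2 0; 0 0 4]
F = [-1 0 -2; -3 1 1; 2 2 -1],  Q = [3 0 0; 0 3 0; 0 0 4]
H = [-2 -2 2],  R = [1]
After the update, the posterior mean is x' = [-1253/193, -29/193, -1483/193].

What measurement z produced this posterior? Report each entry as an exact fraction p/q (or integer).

z = [-2]

x̄ = F·x = [-5, 3, -11]
P̄ = F·P·Fᵀ + Q = [20 -5 6; -5 18 -6; 6 -6 20]
S = H·P̄·Hᵀ + R = [193]
K = P̄·Hᵀ·S⁻¹ = [-18/193; -38/193; 40/193]
x' − x̄ = [-288/193, -608/193, 640/193] = K·y
y = (KᵀK)⁻¹·Kᵀ·(x' − x̄) = [16]
z = y + H·x̄ = [16] + [-18] = [-2]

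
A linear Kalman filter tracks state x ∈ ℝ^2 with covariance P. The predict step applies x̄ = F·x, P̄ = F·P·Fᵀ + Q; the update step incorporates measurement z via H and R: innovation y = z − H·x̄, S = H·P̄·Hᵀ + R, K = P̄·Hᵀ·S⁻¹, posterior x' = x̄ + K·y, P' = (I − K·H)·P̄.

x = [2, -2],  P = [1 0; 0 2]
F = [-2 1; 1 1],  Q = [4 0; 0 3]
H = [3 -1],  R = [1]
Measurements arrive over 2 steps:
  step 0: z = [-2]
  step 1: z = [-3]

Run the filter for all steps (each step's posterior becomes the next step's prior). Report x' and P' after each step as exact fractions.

step 0: x' = [-102/97, -96/97], P' = [70/97 180/97; 180/97 546/97]
step 1: x' = [-2784/2227, -4155/4454], P' = [3210/2227 9002/2227; 9002/2227 54601/4454]

step 0: x̄ = F·x = [-6, 0]
step 0: P̄ = F·P·Fᵀ + Q = [10 0; 0 6]
step 0: y = z − H·x̄ = [16]
step 0: S = H·P̄·Hᵀ + R = [97]
step 0: K = P̄·Hᵀ·S⁻¹ = [30/97; -6/97]
step 0: x' = x̄ + K·y = [-102/97, -96/97]
step 0: P' = (I − K·H)·P̄ = [70/97 180/97; 180/97 546/97]
step 1: x̄ = F·x = [108/97, -198/97]
step 1: P̄ = F·P·Fᵀ + Q = [494/97 226/97; 226/97 1267/97]
step 1: y = z − H·x̄ = [-813/97]
step 1: S = H·P̄·Hᵀ + R = [4454/97]
step 1: K = P̄·Hᵀ·S⁻¹ = [628/2227; -589/4454]
step 1: x' = x̄ + K·y = [-2784/2227, -4155/4454]
step 1: P' = (I − K·H)·P̄ = [3210/2227 9002/2227; 9002/2227 54601/4454]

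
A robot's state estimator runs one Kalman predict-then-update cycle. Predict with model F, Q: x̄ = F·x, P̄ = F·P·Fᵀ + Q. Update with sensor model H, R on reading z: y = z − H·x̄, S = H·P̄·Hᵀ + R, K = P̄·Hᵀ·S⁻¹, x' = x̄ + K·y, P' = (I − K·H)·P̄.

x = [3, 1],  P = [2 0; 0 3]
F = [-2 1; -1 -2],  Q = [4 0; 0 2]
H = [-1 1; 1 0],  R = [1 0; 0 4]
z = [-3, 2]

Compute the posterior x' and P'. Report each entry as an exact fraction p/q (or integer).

x' = [-14/395, -1261/395]
P' = [1004/395 936/395; 936/395 1244/395]

x̄ = F·x = [-5, -5]
P̄ = F·P·Fᵀ + Q = [15 -2; -2 16]
y = z − H·x̄ = [-3, 7]
S = H·P̄·Hᵀ + R = [36 -17; -17 19]
K = P̄·Hᵀ·S⁻¹ = [-68/395 251/395; 308/395 234/395]
x' = x̄ + K·y = [-14/395, -1261/395]
P' = (I − K·H)·P̄ = [1004/395 936/395; 936/395 1244/395]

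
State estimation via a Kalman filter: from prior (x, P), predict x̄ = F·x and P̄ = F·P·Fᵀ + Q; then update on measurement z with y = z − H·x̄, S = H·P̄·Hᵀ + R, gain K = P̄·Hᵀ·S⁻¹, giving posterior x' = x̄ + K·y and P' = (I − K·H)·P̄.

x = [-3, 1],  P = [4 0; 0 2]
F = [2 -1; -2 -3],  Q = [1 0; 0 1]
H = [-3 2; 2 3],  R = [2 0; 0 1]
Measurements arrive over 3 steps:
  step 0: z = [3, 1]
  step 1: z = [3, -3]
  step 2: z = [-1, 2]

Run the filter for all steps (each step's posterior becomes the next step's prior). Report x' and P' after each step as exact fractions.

step 0: x' = [-14074/24115, 6765/9646], P' = [3117/24115 -341/9646; -341/9646 1935/19292]
step 1: x' = [-76772497/64346135, -16252917/64346135], P' = [7775162/64346135 -2042378/64346135; -2042378/64346135 6130872/64346135]
step 2: x' = [6407046482/20506183315, 20014464587/41012366630], P' = [2472331116/20506183315 -648879597/20506183315; -648879597/20506183315 3903498293/41012366630]

step 0: x̄ = F·x = [-7, 3]
step 0: P̄ = F·P·Fᵀ + Q = [19 -10; -10 35]
step 0: y = z − H·x̄ = [-24, 6]
step 0: S = H·P̄·Hᵀ + R = [433 146; 146 272]
step 0: K = P̄·Hᵀ·S⁻¹ = [-5528/24115 7353/48230; 1479/9646 4441/19292]
step 0: x' = x̄ + K·y = [-14074/24115, 6765/9646]
step 0: P' = (I − K·H)·P̄ = [3117/24115 -341/9646; -341/9646 1935/19292]
step 1: x̄ = F·x = [-90121/48230, -45179/48230]
step 1: P̄ = F·P·Fᵀ + Q = [169647/96460 -7207/96460; -7207/96460 192487/96460]
step 1: y = z − H·x̄ = [-1009/1378, 171089/48230]
step 1: S = H·P̄·Hᵀ + R = [73605/2756 4945/2756; 4945/2756 2420947/96460]
step 1: K = P̄·Hᵀ·S⁻¹ = [-13705121/64346135 269234/1838461; 9194439/64346135 408796/1838461]
step 1: x' = x̄ + K·y = [-76772497/64346135, -16252917/64346135]
step 1: P' = (I − K·H)·P̄ = [7775162/64346135 -2042378/64346135; -2042378/64346135 6130872/64346135]
step 2: x̄ = F·x = [-137292077/64346135, 5780107/1838461]
step 2: P̄ = F·P·Fᵀ + Q = [109747167/64346135 -129672/1838461; -129672/1838461 3603317/1838461]
step 2: y = z − H·x̄ = [-880829856/64346135, -203634811/64346135]
step 2: S = H·P̄·Hᵀ + R = [1675343393/64346135 120906168/64346135; 120906168/64346135 1583917418/64346135]
step 2: K = P̄·Hᵀ·S⁻¹ = [-4357376271/20506183315 2998023441/20506183315; 2925068542/20506183315 9114976491/41012366630]
step 2: x' = x̄ + K·y = [6407046482/20506183315, 20014464587/41012366630]
step 2: P' = (I − K·H)·P̄ = [2472331116/20506183315 -648879597/20506183315; -648879597/20506183315 3903498293/41012366630]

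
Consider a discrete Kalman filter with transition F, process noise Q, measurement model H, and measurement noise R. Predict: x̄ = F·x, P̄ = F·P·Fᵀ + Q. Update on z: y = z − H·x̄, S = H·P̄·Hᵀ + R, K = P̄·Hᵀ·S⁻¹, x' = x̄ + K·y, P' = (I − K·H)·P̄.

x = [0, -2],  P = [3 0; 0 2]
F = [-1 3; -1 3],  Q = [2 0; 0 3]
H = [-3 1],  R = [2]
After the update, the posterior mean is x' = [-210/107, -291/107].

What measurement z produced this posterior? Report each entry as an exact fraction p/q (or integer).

x̄ = F·x = [-6, -6]
P̄ = F·P·Fᵀ + Q = [23 21; 21 24]
S = H·P̄·Hᵀ + R = [107]
K = P̄·Hᵀ·S⁻¹ = [-48/107; -39/107]
x' − x̄ = [432/107, 351/107] = K·y
y = (KᵀK)⁻¹·Kᵀ·(x' − x̄) = [-9]
z = y + H·x̄ = [-9] + [12] = [3]

z = [3]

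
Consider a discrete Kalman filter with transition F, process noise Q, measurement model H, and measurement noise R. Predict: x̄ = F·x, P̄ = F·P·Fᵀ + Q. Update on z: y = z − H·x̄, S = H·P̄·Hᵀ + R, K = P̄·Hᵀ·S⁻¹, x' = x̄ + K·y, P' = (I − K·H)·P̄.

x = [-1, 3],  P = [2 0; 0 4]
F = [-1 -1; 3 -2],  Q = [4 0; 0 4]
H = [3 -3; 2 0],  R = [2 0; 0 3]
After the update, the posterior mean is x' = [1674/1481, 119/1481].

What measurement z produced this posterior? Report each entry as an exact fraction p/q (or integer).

x̄ = F·x = [-2, -9]
P̄ = F·P·Fᵀ + Q = [10 2; 2 38]
S = H·P̄·Hᵀ + R = [398 48; 48 43]
K = P̄·Hᵀ·S⁻¹ = [36/7405 3404/7405; -2418/7405 3388/7405]
x' − x̄ = [4636/1481, 13448/1481] = K·y
y = (KᵀK)⁻¹·Kᵀ·(x' − x̄) = [-18, 7]
z = y + H·x̄ = [-18, 7] + [21, -4] = [3, 3]

z = [3, 3]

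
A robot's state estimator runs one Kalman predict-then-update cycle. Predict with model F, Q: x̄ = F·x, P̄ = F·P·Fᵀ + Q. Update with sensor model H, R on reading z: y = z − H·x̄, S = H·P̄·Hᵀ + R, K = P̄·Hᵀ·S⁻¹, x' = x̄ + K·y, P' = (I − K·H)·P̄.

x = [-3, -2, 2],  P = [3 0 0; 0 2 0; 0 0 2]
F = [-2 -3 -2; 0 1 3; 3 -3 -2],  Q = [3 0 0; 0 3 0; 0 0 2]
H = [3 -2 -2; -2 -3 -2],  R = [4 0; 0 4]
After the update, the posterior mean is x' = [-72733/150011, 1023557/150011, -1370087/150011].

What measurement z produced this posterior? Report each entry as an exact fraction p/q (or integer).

x̄ = F·x = [8, 4, -7]
P̄ = F·P·Fᵀ + Q = [41 -18 8; -18 23 -18; 8 -18 55]
S = H·P̄·Hᵀ + R = [661 6; 6 227]
K = P̄·Hᵀ·S⁻¹ = [32725/150011 -29942/150011; -14546/150011 2367/150011; -10918/150011 -47292/150011]
x' − x̄ = [-1272821/150011, 423513/150011, -320010/150011] = K·y
y = (KᵀK)⁻¹·Kᵀ·(x' − x̄) = [-27, 13]
z = y + H·x̄ = [-27, 13] + [30, -14] = [3, -1]

z = [3, -1]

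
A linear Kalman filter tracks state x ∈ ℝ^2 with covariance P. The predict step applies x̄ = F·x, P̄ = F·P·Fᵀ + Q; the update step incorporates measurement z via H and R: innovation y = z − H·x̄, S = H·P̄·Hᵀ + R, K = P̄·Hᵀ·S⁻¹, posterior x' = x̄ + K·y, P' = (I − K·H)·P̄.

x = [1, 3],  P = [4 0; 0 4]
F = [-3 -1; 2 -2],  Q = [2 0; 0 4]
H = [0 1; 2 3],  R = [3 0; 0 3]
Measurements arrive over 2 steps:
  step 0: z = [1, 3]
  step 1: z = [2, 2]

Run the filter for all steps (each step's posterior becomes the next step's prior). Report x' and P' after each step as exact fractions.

step 0: x̄ = F·x = [-6, -4]
step 0: P̄ = F·P·Fᵀ + Q = [42 -16; -16 36]
step 0: y = z − H·x̄ = [5, 27]
step 0: S = H·P̄·Hᵀ + R = [39 76; 76 303]
step 0: K = P̄·Hᵀ·S⁻¹ = [-7584/6041 2620/6041; 5132/6041 228/6041]
step 0: x' = x̄ + K·y = [-3426/6041, 7652/6041]
step 0: P' = (I − K·H)·P̄ = [38058/6041 -22752/6041; -22752/6041 15396/6041]
step 1: x̄ = F·x = [2626/6041, -22156/6041]
step 1: P̄ = F·P·Fᵀ + Q = [233488/6041 -288564/6041; -288564/6041 419996/6041]
step 1: y = z − H·x̄ = [34238/6041, 73298/6041]
step 1: S = H·P̄·Hᵀ + R = [438119/6041 682860/6041; 682860/6041 1269271/6041]
step 1: K = P̄·Hᵀ·S⁻¹ = [-15560124/14864089 3701996/14864089; 11056276/14864089 2048580/14864089]
step 1: x' = x̄ + K·y = [-36809390/14864089, 33003284/14864089]
step 1: P' = (I − K·H)·P̄ = [75573552/14864089 -46680372/14864089; -46680372/14864089 33168828/14864089]

step 0: x' = [-3426/6041, 7652/6041], P' = [38058/6041 -22752/6041; -22752/6041 15396/6041]
step 1: x' = [-36809390/14864089, 33003284/14864089], P' = [75573552/14864089 -46680372/14864089; -46680372/14864089 33168828/14864089]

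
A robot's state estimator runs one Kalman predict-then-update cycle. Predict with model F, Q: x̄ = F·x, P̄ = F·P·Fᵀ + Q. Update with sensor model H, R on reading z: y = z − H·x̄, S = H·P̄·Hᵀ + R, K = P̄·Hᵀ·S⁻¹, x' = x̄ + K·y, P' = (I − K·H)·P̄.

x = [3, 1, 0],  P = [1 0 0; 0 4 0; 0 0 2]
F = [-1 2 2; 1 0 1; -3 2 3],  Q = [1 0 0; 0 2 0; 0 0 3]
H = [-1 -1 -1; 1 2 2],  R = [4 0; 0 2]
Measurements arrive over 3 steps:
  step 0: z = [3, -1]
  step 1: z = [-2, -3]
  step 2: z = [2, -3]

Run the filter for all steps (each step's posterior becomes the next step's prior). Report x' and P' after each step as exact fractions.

step 0: x' = [-7/61, 230/61, -278/61], P' = [1519/549 -1427/1098 -67/1098; -1427/1098 8749/2196 -7039/2196; -67/1098 -7039/2196 7741/2196]
step 1: x' = [911701/298657, -3459243/597314, 1767557/597314], P' = [2823734/895971 -3211082/895971 1761140/895971; -3211082/895971 26107655/3583884 -18883319/3583884; 1761140/895971 -18883319/3583884 16196207/3583884]
step 2: x' = [-1088562706/282673729, 4388209167/1130694916, -3780378343/1130694916], P' = [1243511527/282673729 -6399559485/1130694916 3800074361/1130694916; -6399559485/1130694916 48307290741/4522779664 -34021018969/4522779664; 3800074361/1130694916 -34021018969/4522779664 27133491821/4522779664]

step 0: x̄ = F·x = [-1, 3, -7]
step 0: P̄ = F·P·Fᵀ + Q = [26 3 31; 3 5 3; 31 3 46]
step 0: y = z − H·x̄ = [-2, 8]
step 0: S = H·P̄·Hᵀ + R = [155 -242; -242 392]
step 0: K = P̄·Hᵀ·S⁻¹ = [-193/549 25/1098; 143/1098 283/2196; -71/1098 635/2196]
step 0: x' = x̄ + K·y = [-7/61, 230/61, -278/61]
step 0: P' = (I − K·H)·P̄ = [1519/549 -1427/1098 -67/1098; -1427/1098 8749/2196 -7039/2196; -67/1098 -7039/2196 7741/2196]
step 1: x̄ = F·x = [-89/61, -285/61, -353/61]
step 1: P̄ = F·P·Fᵀ + Q = [7468/549 -5257/1098 26659/1098; -5257/1098 17941/2196 -14791/2196; 26659/1098 -14791/2196 118129/2196]
step 1: y = z − H·x̄ = [-849/61, 1182/61]
step 1: S = H·P̄·Hᵀ + R = [57688/549 -92815/549; -92815/549 157858/549]
step 1: K = P̄·Hᵀ·S⁻¹ = [-343448/895971 -38075/895971; 702499/1791942 200543/895971; -544681/1791942 208792/895971]
step 1: x' = x̄ + K·y = [911701/298657, -3459243/597314, 1767557/597314]
step 1: P' = (I − K·H)·P̄ = [2823734/895971 -3211082/895971 1761140/895971; -3211082/895971 26107655/3583884 -18883319/3583884; 1761140/895971 -18883319/3583884 16196207/3583884]
step 2: x̄ = F·x = [-2603387/298657, 3590959/597314, -7086021/597314]
step 2: P̄ = F·P·Fᵀ + Q = [14056697/895971 -8828314/895971 21503266/895971; -8828314/895971 48748031/3583884 -48751481/3583884; 21503266/895971 -48751481/3583884 163332587/3583884]
step 2: y = z − H·x̄ = [-3753604/298657, 5202478/298657]
step 2: S = H·P̄·Hᵀ + R = [71634899/895971 -109370381/895971; -109370381/895971 181126103/895971]
step 2: K = P̄·Hᵀ·S⁻¹ = [-296820123/565347458 -56231035/565347458; 1413995771/2261389832 743576401/2261389832; -1039096287/2261389832 356310787/2261389832]
step 2: x' = x̄ + K·y = [-1088562706/282673729, 4388209167/1130694916, -3780378343/1130694916]
step 2: P' = (I − K·H)·P̄ = [1243511527/282673729 -6399559485/1130694916 3800074361/1130694916; -6399559485/1130694916 48307290741/4522779664 -34021018969/4522779664; 3800074361/1130694916 -34021018969/4522779664 27133491821/4522779664]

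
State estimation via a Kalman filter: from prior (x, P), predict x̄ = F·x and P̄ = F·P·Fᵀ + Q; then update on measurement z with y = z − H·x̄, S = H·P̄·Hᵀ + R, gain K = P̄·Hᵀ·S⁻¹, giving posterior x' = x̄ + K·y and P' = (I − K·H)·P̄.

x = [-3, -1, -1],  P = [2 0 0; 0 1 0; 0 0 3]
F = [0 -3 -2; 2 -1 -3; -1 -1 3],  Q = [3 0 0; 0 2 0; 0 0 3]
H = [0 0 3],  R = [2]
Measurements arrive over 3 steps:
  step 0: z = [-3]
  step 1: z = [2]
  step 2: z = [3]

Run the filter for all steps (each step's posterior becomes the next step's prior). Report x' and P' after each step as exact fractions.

step 0: x̄ = F·x = [5, -2, 1]
step 0: P̄ = F·P·Fᵀ + Q = [24 21 -15; 21 38 -30; -15 -30 33]
step 0: y = z − H·x̄ = [-6]
step 0: S = H·P̄·Hᵀ + R = [299]
step 0: K = P̄·Hᵀ·S⁻¹ = [-45/299; -90/299; 99/299]
step 0: x' = x̄ + K·y = [1765/299, -58/299, -295/299]
step 0: P' = (I − K·H)·P̄ = [5151/299 2229/299 -30/299; 2229/299 3262/299 -60/299; -30/299 -60/299 66/299]
step 1: x̄ = F·x = [764/299, 4473/299, -2592/299]
step 1: P̄ = F·P·Fᵀ + Q = [29799/299 -3732/299 16437/299; -3732/299 16142/299 -10133/299; 16437/299 -10133/299 14902/299]
step 1: y = z − H·x̄ = [8374/299]
step 1: S = H·P̄·Hᵀ + R = [134716/299]
step 1: K = P̄·Hᵀ·S⁻¹ = [49311/134716; -30399/134716; 22353/67358]
step 1: x' = x̄ + K·y = [862631/67358, 581979/67358, 21057/33679]
step 1: P' = (I − K·H)·P̄ = [5293737/134716 3331923/134716 16437/67358; 3331923/134716 4182229/134716 -10133/67358; 16437/67358 -10133/67358 7451/33679]
step 2: x̄ = F·x = [-1830165/67358, 1016941/67358, -659134/33679]
step 2: P̄ = F·P·Fᵀ + Q = [37920233/134716 -7620449/134716 11285621/67358; -7620449/134716 12051069/134716 -4854769/67358; 11285621/67358 -4854769/67358 4184137/33679]
step 2: y = z − H·x̄ = [2078439/33679]
step 2: S = H·P̄·Hᵀ + R = [37724591/33679]
step 2: K = P̄·Hᵀ·S⁻¹ = [33856863/75449182; -14564307/75449182; 12552411/37724591]
step 2: x' = x̄ + K·y = [19703649/37724591, 120144001/37724591, 36338965/37724591]
step 2: P' = (I − K·H)·P̄ = [4219812173/75449182 3052694929/75449182 11285621/37724591; 3052694929/75449182 3600205035/75449182 -4854769/37724591; 11285621/37724591 -4854769/37724591 8368274/37724591]

step 0: x' = [1765/299, -58/299, -295/299], P' = [5151/299 2229/299 -30/299; 2229/299 3262/299 -60/299; -30/299 -60/299 66/299]
step 1: x' = [862631/67358, 581979/67358, 21057/33679], P' = [5293737/134716 3331923/134716 16437/67358; 3331923/134716 4182229/134716 -10133/67358; 16437/67358 -10133/67358 7451/33679]
step 2: x' = [19703649/37724591, 120144001/37724591, 36338965/37724591], P' = [4219812173/75449182 3052694929/75449182 11285621/37724591; 3052694929/75449182 3600205035/75449182 -4854769/37724591; 11285621/37724591 -4854769/37724591 8368274/37724591]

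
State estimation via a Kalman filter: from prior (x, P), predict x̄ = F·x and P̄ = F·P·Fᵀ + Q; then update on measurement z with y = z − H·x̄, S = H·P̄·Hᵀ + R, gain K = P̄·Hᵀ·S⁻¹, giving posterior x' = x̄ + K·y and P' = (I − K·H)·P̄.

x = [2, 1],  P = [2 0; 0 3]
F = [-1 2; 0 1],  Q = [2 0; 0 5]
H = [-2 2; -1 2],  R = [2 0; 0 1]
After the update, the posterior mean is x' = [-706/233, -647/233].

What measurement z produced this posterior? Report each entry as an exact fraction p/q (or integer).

z = [1, -3]

x̄ = F·x = [0, 1]
P̄ = F·P·Fᵀ + Q = [16 6; 6 8]
S = H·P̄·Hᵀ + R = [50 28; 28 25]
K = P̄·Hᵀ·S⁻¹ = [-194/233 180/233; -90/233 194/233]
x' − x̄ = [-706/233, -880/233] = K·y
y = (KᵀK)⁻¹·Kᵀ·(x' − x̄) = [-1, -5]
z = y + H·x̄ = [-1, -5] + [2, 2] = [1, -3]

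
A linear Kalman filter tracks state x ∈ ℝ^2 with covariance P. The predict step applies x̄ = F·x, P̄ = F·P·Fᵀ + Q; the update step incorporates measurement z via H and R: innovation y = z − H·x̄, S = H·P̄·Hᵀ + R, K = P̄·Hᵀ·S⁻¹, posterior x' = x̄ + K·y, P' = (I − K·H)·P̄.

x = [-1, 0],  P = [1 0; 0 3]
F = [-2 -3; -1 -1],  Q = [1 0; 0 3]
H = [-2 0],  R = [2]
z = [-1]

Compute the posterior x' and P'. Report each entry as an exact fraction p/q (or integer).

x̄ = F·x = [2, 1]
P̄ = F·P·Fᵀ + Q = [32 11; 11 7]
y = z − H·x̄ = [3]
S = H·P̄·Hᵀ + R = [130]
K = P̄·Hᵀ·S⁻¹ = [-32/65; -11/65]
x' = x̄ + K·y = [34/65, 32/65]
P' = (I − K·H)·P̄ = [32/65 11/65; 11/65 213/65]

x' = [34/65, 32/65]
P' = [32/65 11/65; 11/65 213/65]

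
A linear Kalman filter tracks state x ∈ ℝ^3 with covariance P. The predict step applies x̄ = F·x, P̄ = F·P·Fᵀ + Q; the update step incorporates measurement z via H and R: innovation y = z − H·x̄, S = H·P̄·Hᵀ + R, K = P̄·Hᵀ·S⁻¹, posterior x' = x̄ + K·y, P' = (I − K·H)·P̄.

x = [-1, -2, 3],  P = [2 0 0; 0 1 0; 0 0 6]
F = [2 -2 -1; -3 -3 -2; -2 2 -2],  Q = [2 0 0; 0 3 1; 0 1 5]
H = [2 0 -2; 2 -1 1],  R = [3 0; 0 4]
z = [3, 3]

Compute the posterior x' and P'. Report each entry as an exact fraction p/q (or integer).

x̄ = F·x = [-1, 3, -8]
P̄ = F·P·Fᵀ + Q = [20 6 0; 6 54 31; 0 31 41]
y = z − H·x̄ = [-11, 16]
S = H·P̄·Hᵀ + R = [247 48; 48 93]
K = P̄·Hᵀ·S⁻¹ = [696/6889 6478/20667; -1374/6889 -317/20667; -2702/6889 6406/20667]
x' = x̄ + K·y = [60013/20667, 102271/20667, 26326/20667]
P' = (I − K·H)·P̄ = [109568/20667 299660/20667 106436/20667; 299660/20667 906431/20667 305843/20667; 106436/20667 305843/20667 118595/20667]

x' = [60013/20667, 102271/20667, 26326/20667]
P' = [109568/20667 299660/20667 106436/20667; 299660/20667 906431/20667 305843/20667; 106436/20667 305843/20667 118595/20667]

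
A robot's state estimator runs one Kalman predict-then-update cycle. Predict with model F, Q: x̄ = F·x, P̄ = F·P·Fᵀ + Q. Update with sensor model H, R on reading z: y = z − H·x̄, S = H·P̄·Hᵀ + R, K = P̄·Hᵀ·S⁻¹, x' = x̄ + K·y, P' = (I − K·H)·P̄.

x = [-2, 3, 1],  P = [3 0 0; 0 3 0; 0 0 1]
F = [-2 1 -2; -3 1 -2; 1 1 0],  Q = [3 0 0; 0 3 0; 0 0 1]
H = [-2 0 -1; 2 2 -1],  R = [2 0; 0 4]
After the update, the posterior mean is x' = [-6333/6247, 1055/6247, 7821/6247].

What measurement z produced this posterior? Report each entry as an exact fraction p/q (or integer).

x̄ = F·x = [5, 7, 1]
P̄ = F·P·Fᵀ + Q = [22 25 -3; 25 37 -6; -3 -6 7]
S = H·P̄·Hᵀ + R = [85 -169; -169 483]
K = P̄·Hᵀ·S⁻¹ = [-1705/6247 658/6247; 359/6247 1807/6247; -2354/6247 -1147/6247]
x' − x̄ = [-37568/6247, -42674/6247, 1574/6247] = K·y
y = (KᵀK)⁻¹·Kᵀ·(x' − x̄) = [12, -26]
z = y + H·x̄ = [12, -26] + [-11, 23] = [1, -3]

z = [1, -3]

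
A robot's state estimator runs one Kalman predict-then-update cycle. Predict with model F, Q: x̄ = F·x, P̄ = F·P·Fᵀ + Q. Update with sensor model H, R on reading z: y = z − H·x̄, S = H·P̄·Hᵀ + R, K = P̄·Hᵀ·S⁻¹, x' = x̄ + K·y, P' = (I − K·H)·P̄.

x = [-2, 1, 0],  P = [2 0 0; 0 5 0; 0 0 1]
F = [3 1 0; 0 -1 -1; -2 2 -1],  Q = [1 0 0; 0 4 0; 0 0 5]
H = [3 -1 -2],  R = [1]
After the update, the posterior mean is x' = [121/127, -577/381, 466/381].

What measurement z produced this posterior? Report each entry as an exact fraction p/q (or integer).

x̄ = F·x = [-5, -1, 6]
P̄ = F·P·Fᵀ + Q = [24 -5 -2; -5 10 -9; -2 -9 34]
S = H·P̄·Hᵀ + R = [381]
K = P̄·Hᵀ·S⁻¹ = [27/127; -7/381; -65/381]
x' − x̄ = [756/127, -196/381, -1820/381] = K·y
y = (KᵀK)⁻¹·Kᵀ·(x' − x̄) = [28]
z = y + H·x̄ = [28] + [-26] = [2]

z = [2]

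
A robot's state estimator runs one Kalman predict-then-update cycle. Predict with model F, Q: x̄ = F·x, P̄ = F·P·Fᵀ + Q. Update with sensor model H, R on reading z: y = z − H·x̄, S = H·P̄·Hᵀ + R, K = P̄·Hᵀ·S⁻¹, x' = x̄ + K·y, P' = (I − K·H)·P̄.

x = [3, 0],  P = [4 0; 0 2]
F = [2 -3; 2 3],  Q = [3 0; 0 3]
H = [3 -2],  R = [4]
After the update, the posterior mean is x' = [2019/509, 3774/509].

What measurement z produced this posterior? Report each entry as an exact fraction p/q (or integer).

x̄ = F·x = [6, 6]
P̄ = F·P·Fᵀ + Q = [37 -2; -2 37]
S = H·P̄·Hᵀ + R = [509]
K = P̄·Hᵀ·S⁻¹ = [115/509; -80/509]
x' − x̄ = [-1035/509, 720/509] = K·y
y = (KᵀK)⁻¹·Kᵀ·(x' − x̄) = [-9]
z = y + H·x̄ = [-9] + [6] = [-3]

z = [-3]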